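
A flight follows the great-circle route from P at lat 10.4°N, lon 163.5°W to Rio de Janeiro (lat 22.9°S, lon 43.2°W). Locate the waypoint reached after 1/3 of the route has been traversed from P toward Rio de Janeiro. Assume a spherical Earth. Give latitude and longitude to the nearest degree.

Write both endpoints as unit vectors p₁, p₂ with components (cos φ cos λ, cos φ sin λ, sin φ).
The central angle between the endpoints is δ = arccos(p₁·p₂) ≈ 2.126 rad (121.8°).
Interpolate at f = 1/3 with slerp weights a = sin((1−f)δ)/sin δ ≈ 1.163, b = sin(fδ)/sin δ ≈ 0.766.
p = a·p₁ + b·p₂ ≈ (-0.583, -0.808, -0.088); φ = arcsin(p_z) ≈ -5.06°, λ = atan2(p_y, p_x) ≈ -125.79°.

≈ lat 5°S, lon 126°W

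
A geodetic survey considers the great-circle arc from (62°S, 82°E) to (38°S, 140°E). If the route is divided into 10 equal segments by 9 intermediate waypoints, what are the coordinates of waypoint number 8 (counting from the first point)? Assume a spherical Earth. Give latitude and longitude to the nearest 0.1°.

≈ (44.6°S, 133.0°E)

From cos δ = sin φ₁ sin φ₂ + cos φ₁ cos φ₂ cos Δλ, the central angle is δ ≈ 0.738 rad (42.3°).
Interpolate at f = 8/10 with slerp weights a = sin((1−f)δ)/sin δ ≈ 0.219, b = sin(fδ)/sin δ ≈ 0.827.
p = a·p₁ + b·p₂ ≈ (-0.485, 0.521, -0.702); φ = arcsin(p_z) ≈ -44.62°, λ = atan2(p_y, p_x) ≈ 132.98°.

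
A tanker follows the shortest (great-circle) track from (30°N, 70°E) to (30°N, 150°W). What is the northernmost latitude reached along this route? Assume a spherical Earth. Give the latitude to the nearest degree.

The great circle lies in the plane with unit normal n̂ = (p₁ × p₂)/|p₁ × p₂|.
Here n̂_z ≈ +0.510; the vertex latitude is φ_max = arccos|n̂_z| ≈ 59.4°.
Check via Clairaut: cos φ_max = |cos φ₁| · sin C = cos(30.0°)·sin(36.1°) ≈ 0.510, again giving ≈ 59.4°.

≈ 59°N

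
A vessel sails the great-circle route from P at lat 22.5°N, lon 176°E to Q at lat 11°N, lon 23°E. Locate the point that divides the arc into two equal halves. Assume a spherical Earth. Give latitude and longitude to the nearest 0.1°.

From cos δ = sin φ₁ sin φ₂ + cos φ₁ cos φ₂ cos Δλ, the central angle is δ ≈ 2.397 rad (137.3°).
Interpolate at f = 1/2 with slerp weights a = sin((1−f)δ)/sin δ ≈ 1.374, b = sin(fδ)/sin δ ≈ 1.374.
p = a·p₁ + b·p₂ ≈ (-0.025, 0.615, 0.788); φ = arcsin(p_z) ≈ 51.98°, λ = atan2(p_y, p_x) ≈ 92.31°.

≈ lat 52.0°N, lon 92.3°E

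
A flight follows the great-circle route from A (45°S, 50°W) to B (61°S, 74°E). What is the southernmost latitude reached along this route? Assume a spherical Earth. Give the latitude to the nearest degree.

≈ 72°S

The great circle lies in the plane with unit normal n̂ = (p₁ × p₂)/|p₁ × p₂|.
Here n̂_z ≈ +0.314; the vertex latitude is φ_max = arccos|n̂_z| ≈ 71.7°.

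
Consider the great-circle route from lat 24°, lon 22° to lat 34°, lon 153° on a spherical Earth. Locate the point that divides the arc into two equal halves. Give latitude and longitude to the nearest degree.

From cos δ = sin φ₁ sin φ₂ + cos φ₁ cos φ₂ cos Δλ, the central angle is δ ≈ 1.844 rad (105.6°).
Interpolate at f = 1/2 with slerp weights a = sin((1−f)δ)/sin δ ≈ 0.827, b = sin(fδ)/sin δ ≈ 0.827.
p = a·p₁ + b·p₂ ≈ (0.090, 0.594, 0.799); φ = arcsin(p_z) ≈ 53.04°, λ = atan2(p_y, p_x) ≈ 81.43°.

≈ lat 53°, lon 81°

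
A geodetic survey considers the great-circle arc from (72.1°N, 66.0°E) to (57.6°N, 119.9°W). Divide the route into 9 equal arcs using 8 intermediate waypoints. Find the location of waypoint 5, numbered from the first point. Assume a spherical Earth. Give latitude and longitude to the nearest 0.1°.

From cos δ = sin φ₁ sin φ₂ + cos φ₁ cos φ₂ cos Δλ, the central angle is δ ≈ 0.877 rad (50.2°).
Interpolate at f = 5/9 with slerp weights a = sin((1−f)δ)/sin δ ≈ 0.494, b = sin(fδ)/sin δ ≈ 0.609.
p = a·p₁ + b·p₂ ≈ (-0.101, -0.144, 0.984); φ = arcsin(p_z) ≈ 79.87°, λ = atan2(p_y, p_x) ≈ -124.99°.

≈ (79.9°N, 125.0°W)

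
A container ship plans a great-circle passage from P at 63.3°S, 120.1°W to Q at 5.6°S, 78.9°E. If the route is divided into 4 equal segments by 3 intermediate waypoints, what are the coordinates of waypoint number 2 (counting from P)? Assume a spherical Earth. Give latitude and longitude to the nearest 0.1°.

≈ 59.3°S, 93.3°E

Write both endpoints as unit vectors p₁, p₂ with components (cos φ cos λ, cos φ sin λ, sin φ).
The central angle between the endpoints is δ = arccos(p₁·p₂) ≈ 1.913 rad (109.6°).
Interpolate at f = 2/4 with slerp weights a = sin((1−f)δ)/sin δ ≈ 0.868, b = sin(fδ)/sin δ ≈ 0.868.
p = a·p₁ + b·p₂ ≈ (-0.029, 0.510, -0.860); φ = arcsin(p_z) ≈ -59.28°, λ = atan2(p_y, p_x) ≈ 93.28°.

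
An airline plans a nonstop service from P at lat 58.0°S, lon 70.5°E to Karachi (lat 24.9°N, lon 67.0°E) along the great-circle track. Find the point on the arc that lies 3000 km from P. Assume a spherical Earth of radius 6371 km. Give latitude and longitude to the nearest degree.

Write both endpoints as unit vectors p₁, p₂ with components (cos φ cos λ, cos φ sin λ, sin φ).
The central angle between the endpoints is δ = arccos(p₁·p₂) ≈ 1.448 rad (83.0°). The total great-circle distance is δ·R ≈ 1.448 × 6371 ≈ 9224 km, so the target fraction is f = 3000/9224 ≈ 0.325.
Interpolate at f ≈ 0.325 with slerp weights a = sin((1−f)δ)/sin δ ≈ 0.835, b = sin(fδ)/sin δ ≈ 0.457.
p = a·p₁ + b·p₂ ≈ (0.310, 0.799, -0.516); φ = arcsin(p_z) ≈ -31.05°, λ = atan2(p_y, p_x) ≈ 68.81°.

≈ lat 31°S, lon 69°E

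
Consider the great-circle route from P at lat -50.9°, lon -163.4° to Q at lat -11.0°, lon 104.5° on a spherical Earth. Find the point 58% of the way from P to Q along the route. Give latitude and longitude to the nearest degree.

≈ lat -36°, lon 131°

Write both endpoints as unit vectors p₁, p₂ with components (cos φ cos λ, cos φ sin λ, sin φ).
The central angle between the endpoints is δ = arccos(p₁·p₂) ≈ 1.445 rad (82.8°).
Interpolate at f = 0.58 with slerp weights a = sin((1−f)δ)/sin δ ≈ 0.575, b = sin(fδ)/sin δ ≈ 0.749.
p = a·p₁ + b·p₂ ≈ (-0.532, 0.609, -0.589); φ = arcsin(p_z) ≈ -36.09°, λ = atan2(p_y, p_x) ≈ 131.14°.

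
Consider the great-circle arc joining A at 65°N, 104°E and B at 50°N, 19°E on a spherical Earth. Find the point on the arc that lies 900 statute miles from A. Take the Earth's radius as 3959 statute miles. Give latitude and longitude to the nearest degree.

≈ 67°N, 72°E

Write both endpoints as unit vectors p₁, p₂ with components (cos φ cos λ, cos φ sin λ, sin φ).
The central angle between the endpoints is δ = arccos(p₁·p₂) ≈ 0.770 rad (44.1°). The total great-circle distance is δ·R ≈ 0.770 × 3959 ≈ 3048 mi, so the target fraction is f = 900/3048 ≈ 0.295.
Interpolate at f ≈ 0.295 with slerp weights a = sin((1−f)δ)/sin δ ≈ 0.742, b = sin(fδ)/sin δ ≈ 0.324.
p = a·p₁ + b·p₂ ≈ (0.121, 0.372, 0.920); φ = arcsin(p_z) ≈ 66.98°, λ = atan2(p_y, p_x) ≈ 71.99°.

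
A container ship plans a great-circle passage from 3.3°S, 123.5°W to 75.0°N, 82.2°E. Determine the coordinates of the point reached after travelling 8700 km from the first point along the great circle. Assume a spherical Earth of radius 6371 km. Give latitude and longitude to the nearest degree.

From cos δ = sin φ₁ sin φ₂ + cos φ₁ cos φ₂ cos Δλ, the central angle is δ ≈ 1.863 rad (106.8°). The total great-circle distance is δ·R ≈ 1.863 × 6371 ≈ 11872 km, so the target fraction is f = 8700/11872 ≈ 0.733.
Interpolate at f ≈ 0.733 with slerp weights a = sin((1−f)δ)/sin δ ≈ 0.499, b = sin(fδ)/sin δ ≈ 1.022.
p = a·p₁ + b·p₂ ≈ (-0.239, -0.153, 0.959); φ = arcsin(p_z) ≈ 73.52°, λ = atan2(p_y, p_x) ≈ -147.36°.

≈ 74°N, 147°W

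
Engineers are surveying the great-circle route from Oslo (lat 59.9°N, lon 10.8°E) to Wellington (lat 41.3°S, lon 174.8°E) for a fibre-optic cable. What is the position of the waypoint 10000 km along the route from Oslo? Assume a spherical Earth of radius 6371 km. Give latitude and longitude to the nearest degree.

≈ lat 24°N, lon 152°E

The haversine formula gives a central angle δ ≈ 2.774 rad (158.9°) between the endpoints. The total great-circle distance is δ·R ≈ 2.774 × 6371 ≈ 17673 km, so the target fraction is f = 10000/17673 ≈ 0.566.
Interpolate at f ≈ 0.566 with slerp weights a = sin((1−f)δ)/sin δ ≈ 2.597, b = sin(fδ)/sin δ ≈ 2.782.
p = a·p₁ + b·p₂ ≈ (-0.802, 0.434, 0.411); φ = arcsin(p_z) ≈ 24.26°, λ = atan2(p_y, p_x) ≈ 151.61°.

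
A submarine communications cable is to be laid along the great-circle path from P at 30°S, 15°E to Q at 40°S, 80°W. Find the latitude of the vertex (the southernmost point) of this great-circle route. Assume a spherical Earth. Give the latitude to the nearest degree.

≈ 47°S

The great circle lies in the plane with unit normal n̂ = (p₁ × p₂)/|p₁ × p₂|.
Here n̂_z ≈ -0.685; the vertex latitude is φ_max = arccos|n̂_z| ≈ 46.8°.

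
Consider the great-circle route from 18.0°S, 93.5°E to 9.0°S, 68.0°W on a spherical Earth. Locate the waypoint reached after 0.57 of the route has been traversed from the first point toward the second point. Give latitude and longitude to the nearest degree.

The haversine formula gives a central angle δ ≈ 2.573 rad (147.4°) between the endpoints.
Interpolate at f = 0.57 with slerp weights a = sin((1−f)δ)/sin δ ≈ 1.659, b = sin(fδ)/sin δ ≈ 1.846.
p = a·p₁ + b·p₂ ≈ (0.587, -0.115, -0.802); φ = arcsin(p_z) ≈ -53.28°, λ = atan2(p_y, p_x) ≈ -11.12°.

≈ 53°S, 11°W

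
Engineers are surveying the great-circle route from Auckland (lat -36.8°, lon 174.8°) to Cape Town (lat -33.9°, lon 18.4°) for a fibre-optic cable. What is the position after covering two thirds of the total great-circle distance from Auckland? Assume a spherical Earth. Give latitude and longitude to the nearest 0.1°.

The haversine formula gives a central angle δ ≈ 1.849 rad (106.0°) between the endpoints.
Interpolate at f = 2/3 with slerp weights a = sin((1−f)δ)/sin δ ≈ 0.601, b = sin(fδ)/sin δ ≈ 0.981.
p = a·p₁ + b·p₂ ≈ (0.293, 0.301, -0.907); φ = arcsin(p_z) ≈ -65.16°, λ = atan2(p_y, p_x) ≈ 45.71°.

≈ lat -65.2°, lon 45.7°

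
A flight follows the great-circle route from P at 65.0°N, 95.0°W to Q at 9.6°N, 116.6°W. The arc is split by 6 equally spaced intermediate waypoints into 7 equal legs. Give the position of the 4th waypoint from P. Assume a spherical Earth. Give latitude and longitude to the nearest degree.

The haversine formula gives a central angle δ ≈ 1.002 rad (57.4°) between the endpoints.
Interpolate at f = 4/7 with slerp weights a = sin((1−f)δ)/sin δ ≈ 0.494, b = sin(fδ)/sin δ ≈ 0.643.
p = a·p₁ + b·p₂ ≈ (-0.302, -0.775, 0.555); φ = arcsin(p_z) ≈ 33.72°, λ = atan2(p_y, p_x) ≈ -111.30°.

≈ 34°N, 111°W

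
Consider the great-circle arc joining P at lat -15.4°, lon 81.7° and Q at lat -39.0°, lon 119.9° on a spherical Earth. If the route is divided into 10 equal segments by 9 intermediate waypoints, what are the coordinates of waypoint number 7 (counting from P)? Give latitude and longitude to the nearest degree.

≈ lat -33°, lon 107°

The haversine formula gives a central angle δ ≈ 0.714 rad (40.9°) between the endpoints.
Interpolate at f = 7/10 with slerp weights a = sin((1−f)δ)/sin δ ≈ 0.325, b = sin(fδ)/sin δ ≈ 0.732.
p = a·p₁ + b·p₂ ≈ (-0.238, 0.803, -0.547); φ = arcsin(p_z) ≈ -33.14°, λ = atan2(p_y, p_x) ≈ 106.54°.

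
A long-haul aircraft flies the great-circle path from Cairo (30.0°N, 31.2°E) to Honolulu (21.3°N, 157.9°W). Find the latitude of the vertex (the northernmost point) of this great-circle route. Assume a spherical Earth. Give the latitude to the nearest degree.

The great circle lies in the plane with unit normal n̂ = (p₁ × p₂)/|p₁ × p₂|.
Here n̂_z ≈ +0.162; the vertex latitude is φ_max = arccos|n̂_z| ≈ 80.7°.
Check via Clairaut: cos φ_max = |cos φ₁| · sin C = cos(30.0°)·sin(10.8°) ≈ 0.162, again giving ≈ 80.7°.

≈ 81°N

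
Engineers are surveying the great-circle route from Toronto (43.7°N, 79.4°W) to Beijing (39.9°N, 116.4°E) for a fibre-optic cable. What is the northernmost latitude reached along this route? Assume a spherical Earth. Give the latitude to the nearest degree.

≈ 81°N

The great circle lies in the plane with unit normal n̂ = (p₁ × p₂)/|p₁ × p₂|.
Here n̂_z ≈ -0.152; the vertex latitude is φ_max = arccos|n̂_z| ≈ 81.3°.
Check via Clairaut: cos φ_max = |cos φ₁| · sin C = cos(43.7°)·sin(12.1°) ≈ 0.152, again giving ≈ 81.3°.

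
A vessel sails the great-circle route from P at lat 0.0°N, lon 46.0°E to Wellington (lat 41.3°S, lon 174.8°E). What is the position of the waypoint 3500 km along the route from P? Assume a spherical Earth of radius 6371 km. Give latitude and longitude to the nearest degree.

Convert each endpoint to a unit vector on the sphere (x = cos φ cos λ, y = cos φ sin λ, z = sin φ).
The central angle between the endpoints is δ = arccos(p₁·p₂) ≈ 2.061 rad (118.1°). The total great-circle distance is δ·R ≈ 2.061 × 6371 ≈ 13130 km, so the target fraction is f = 3500/13130 ≈ 0.267.
Interpolate at f ≈ 0.267 with slerp weights a = sin((1−f)δ)/sin δ ≈ 1.131, b = sin(fδ)/sin δ ≈ 0.592.
p = a·p₁ + b·p₂ ≈ (0.343, 0.854, -0.391); φ = arcsin(p_z) ≈ -22.99°, λ = atan2(p_y, p_x) ≈ 68.11°.

≈ lat 23°S, lon 68°E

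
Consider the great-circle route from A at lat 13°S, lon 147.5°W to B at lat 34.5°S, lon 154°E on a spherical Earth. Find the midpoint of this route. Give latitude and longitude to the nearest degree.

≈ lat 27°S, lon 174°W

Convert each endpoint to a unit vector on the sphere (x = cos φ cos λ, y = cos φ sin λ, z = sin φ).
The central angle between the endpoints is δ = arccos(p₁·p₂) ≈ 0.992 rad (56.8°).
Interpolate at f = 1/2 with slerp weights a = sin((1−f)δ)/sin δ ≈ 0.569, b = sin(fδ)/sin δ ≈ 0.569.
p = a·p₁ + b·p₂ ≈ (-0.888, -0.092, -0.450); φ = arcsin(p_z) ≈ -26.74°, λ = atan2(p_y, p_x) ≈ -174.07°.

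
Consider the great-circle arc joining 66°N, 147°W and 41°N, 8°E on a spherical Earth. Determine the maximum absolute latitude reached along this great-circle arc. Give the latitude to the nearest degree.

The great circle lies in the plane with unit normal n̂ = (p₁ × p₂)/|p₁ × p₂|.
Here n̂_z ≈ +0.137; the vertex latitude is φ_max = arccos|n̂_z| ≈ 82.1°.
Check via Clairaut: cos φ_max = |cos φ₁| · sin C = cos(66.0°)·sin(19.7°) ≈ 0.137, again giving ≈ 82.1°.

≈ 82°N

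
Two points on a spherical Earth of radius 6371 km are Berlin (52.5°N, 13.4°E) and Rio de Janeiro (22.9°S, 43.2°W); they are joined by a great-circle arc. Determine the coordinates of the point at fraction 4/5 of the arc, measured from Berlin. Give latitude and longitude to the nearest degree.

≈ 7°S, 34°W

Convert each endpoint to a unit vector on the sphere (x = cos φ cos λ, y = cos φ sin λ, z = sin φ).
The central angle between the endpoints is δ = arccos(p₁·p₂) ≈ 1.571 rad (90.0°).
Interpolate at f = 4/5 with slerp weights a = sin((1−f)δ)/sin δ ≈ 0.309, b = sin(fδ)/sin δ ≈ 0.951.
p = a·p₁ + b·p₂ ≈ (0.822, -0.556, -0.125); φ = arcsin(p_z) ≈ -7.18°, λ = atan2(p_y, p_x) ≈ -34.09°.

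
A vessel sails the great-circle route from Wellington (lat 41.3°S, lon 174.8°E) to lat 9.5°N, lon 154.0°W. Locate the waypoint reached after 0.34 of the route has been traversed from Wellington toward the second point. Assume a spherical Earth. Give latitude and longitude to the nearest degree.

≈ lat 25°S, lon 172°W

Write both endpoints as unit vectors p₁, p₂ with components (cos φ cos λ, cos φ sin λ, sin φ).
The central angle between the endpoints is δ = arccos(p₁·p₂) ≈ 1.018 rad (58.3°).
Interpolate at f = 0.34 with slerp weights a = sin((1−f)δ)/sin δ ≈ 0.731, b = sin(fδ)/sin δ ≈ 0.399.
p = a·p₁ + b·p₂ ≈ (-0.901, -0.123, -0.417); φ = arcsin(p_z) ≈ -24.64°, λ = atan2(p_y, p_x) ≈ -172.25°.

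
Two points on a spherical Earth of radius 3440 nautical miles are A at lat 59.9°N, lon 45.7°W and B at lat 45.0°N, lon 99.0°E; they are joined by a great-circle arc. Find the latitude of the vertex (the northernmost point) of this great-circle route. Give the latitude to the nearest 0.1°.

≈ 77.5°N

The great circle lies in the plane with unit normal n̂ = (p₁ × p₂)/|p₁ × p₂|.
Here n̂_z ≈ +0.216; the vertex latitude is φ_max = arccos|n̂_z| ≈ 77.5°.
Check via Clairaut: cos φ_max = |cos φ₁| · sin C = cos(59.9°)·sin(25.6°) ≈ 0.216, again giving ≈ 77.5°.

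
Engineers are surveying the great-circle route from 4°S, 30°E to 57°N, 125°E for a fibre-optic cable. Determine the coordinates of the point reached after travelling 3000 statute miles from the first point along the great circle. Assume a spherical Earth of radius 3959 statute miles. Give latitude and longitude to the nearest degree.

Write both endpoints as unit vectors p₁, p₂ with components (cos φ cos λ, cos φ sin λ, sin φ).
The central angle between the endpoints is δ = arccos(p₁·p₂) ≈ 1.677 rad (96.1°). The total great-circle distance is δ·R ≈ 1.677 × 3959 ≈ 6639 mi, so the target fraction is f = 3000/6639 ≈ 0.452.
Interpolate at f ≈ 0.452 with slerp weights a = sin((1−f)δ)/sin δ ≈ 0.800, b = sin(fδ)/sin δ ≈ 0.691.
p = a·p₁ + b·p₂ ≈ (0.475, 0.707, 0.524); φ = arcsin(p_z) ≈ 31.59°, λ = atan2(p_y, p_x) ≈ 56.12°.

≈ 32°N, 56°E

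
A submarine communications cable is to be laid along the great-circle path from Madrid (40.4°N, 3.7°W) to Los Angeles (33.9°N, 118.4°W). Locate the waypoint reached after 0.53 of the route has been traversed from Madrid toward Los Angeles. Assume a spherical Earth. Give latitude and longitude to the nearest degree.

≈ 54°N, 69°W

From cos δ = sin φ₁ sin φ₂ + cos φ₁ cos φ₂ cos Δλ, the central angle is δ ≈ 1.473 rad (84.4°).
Interpolate at f = 0.53 with slerp weights a = sin((1−f)δ)/sin δ ≈ 0.641, b = sin(fδ)/sin δ ≈ 0.707.
p = a·p₁ + b·p₂ ≈ (0.208, -0.548, 0.810); φ = arcsin(p_z) ≈ 54.12°, λ = atan2(p_y, p_x) ≈ -69.19°.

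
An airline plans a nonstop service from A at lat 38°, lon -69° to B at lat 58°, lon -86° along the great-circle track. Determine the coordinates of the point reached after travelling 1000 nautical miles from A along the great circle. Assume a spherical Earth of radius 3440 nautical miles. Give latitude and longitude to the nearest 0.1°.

≈ lat 52.8°, lon -79.9°

Convert each endpoint to a unit vector on the sphere (x = cos φ cos λ, y = cos φ sin λ, z = sin φ).
The central angle between the endpoints is δ = arccos(p₁·p₂) ≈ 0.399 rad (22.9°). The total great-circle distance is δ·R ≈ 0.399 × 3440 ≈ 1373 nmi, so the target fraction is f = 1000/1373 ≈ 0.729.
Interpolate at f ≈ 0.729 with slerp weights a = sin((1−f)δ)/sin δ ≈ 0.278, b = sin(fδ)/sin δ ≈ 0.738.
p = a·p₁ + b·p₂ ≈ (0.106, -0.595, 0.797); φ = arcsin(p_z) ≈ 52.84°, λ = atan2(p_y, p_x) ≈ -79.91°.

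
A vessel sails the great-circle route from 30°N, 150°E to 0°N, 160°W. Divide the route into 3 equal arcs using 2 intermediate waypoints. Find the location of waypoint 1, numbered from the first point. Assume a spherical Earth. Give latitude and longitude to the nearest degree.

≈ 21°N, 169°E

From cos δ = sin φ₁ sin φ₂ + cos φ₁ cos φ₂ cos Δλ, the central angle is δ ≈ 0.980 rad (56.2°).
Interpolate at f = 1/3 with slerp weights a = sin((1−f)δ)/sin δ ≈ 0.732, b = sin(fδ)/sin δ ≈ 0.386.
p = a·p₁ + b·p₂ ≈ (-0.912, 0.185, 0.366); φ = arcsin(p_z) ≈ 21.47°, λ = atan2(p_y, p_x) ≈ 168.55°.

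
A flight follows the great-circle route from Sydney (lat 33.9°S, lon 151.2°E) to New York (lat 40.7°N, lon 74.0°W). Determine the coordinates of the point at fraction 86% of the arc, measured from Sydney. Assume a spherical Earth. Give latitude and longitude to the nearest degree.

Write both endpoints as unit vectors p₁, p₂ with components (cos φ cos λ, cos φ sin λ, sin φ).
The central angle between the endpoints is δ = arccos(p₁·p₂) ≈ 2.510 rad (143.8°).
Interpolate at f = 0.86 with slerp weights a = sin((1−f)δ)/sin δ ≈ 0.583, b = sin(fδ)/sin δ ≈ 1.409.
p = a·p₁ + b·p₂ ≈ (-0.130, -0.794, 0.594); φ = arcsin(p_z) ≈ 36.44°, λ = atan2(p_y, p_x) ≈ -99.26°.

≈ lat 36°N, lon 99°W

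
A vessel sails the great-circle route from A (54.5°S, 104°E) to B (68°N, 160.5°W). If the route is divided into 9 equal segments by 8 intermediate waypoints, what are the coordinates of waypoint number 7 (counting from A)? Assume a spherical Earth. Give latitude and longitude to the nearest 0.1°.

≈ (45.6°N, 156.7°E)

The haversine formula gives a central angle δ ≈ 2.459 rad (140.9°) between the endpoints.
Interpolate at f = 7/9 with slerp weights a = sin((1−f)δ)/sin δ ≈ 0.823, b = sin(fδ)/sin δ ≈ 1.493.
p = a·p₁ + b·p₂ ≈ (-0.643, 0.277, 0.714); φ = arcsin(p_z) ≈ 45.57°, λ = atan2(p_y, p_x) ≈ 156.68°.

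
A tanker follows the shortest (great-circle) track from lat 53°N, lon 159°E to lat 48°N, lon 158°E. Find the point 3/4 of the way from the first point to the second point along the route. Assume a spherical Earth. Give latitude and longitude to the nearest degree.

Convert each endpoint to a unit vector on the sphere (x = cos φ cos λ, y = cos φ sin λ, z = sin φ).
The central angle between the endpoints is δ = arccos(p₁·p₂) ≈ 0.088 rad (5.0°).
Interpolate at f = 3/4 with slerp weights a = sin((1−f)δ)/sin δ ≈ 0.250, b = sin(fδ)/sin δ ≈ 0.750.
p = a·p₁ + b·p₂ ≈ (-0.606, 0.242, 0.758); φ = arcsin(p_z) ≈ 49.25°, λ = atan2(p_y, p_x) ≈ 158.23°.

≈ lat 49°N, lon 158°E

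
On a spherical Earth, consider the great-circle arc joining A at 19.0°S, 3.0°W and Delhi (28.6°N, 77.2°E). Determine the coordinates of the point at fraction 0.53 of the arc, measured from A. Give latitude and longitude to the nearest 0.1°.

Convert each endpoint to a unit vector on the sphere (x = cos φ cos λ, y = cos φ sin λ, z = sin φ).
The central angle between the endpoints is δ = arccos(p₁·p₂) ≈ 1.585 rad (90.8°).
Interpolate at f = 0.53 with slerp weights a = sin((1−f)δ)/sin δ ≈ 0.678, b = sin(fδ)/sin δ ≈ 0.745.
p = a·p₁ + b·p₂ ≈ (0.785, 0.604, 0.136); φ = arcsin(p_z) ≈ 7.80°, λ = atan2(p_y, p_x) ≈ 37.58°.

≈ 7.8°N, 37.6°E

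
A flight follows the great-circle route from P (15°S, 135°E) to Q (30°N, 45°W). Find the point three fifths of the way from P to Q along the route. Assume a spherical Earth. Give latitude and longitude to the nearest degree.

≈ (84°N, 135°E)

Write both endpoints as unit vectors p₁, p₂ with components (cos φ cos λ, cos φ sin λ, sin φ).
The central angle between the endpoints is δ = arccos(p₁·p₂) ≈ 2.880 rad (165.0°).
Interpolate at f = 3/5 with slerp weights a = sin((1−f)δ)/sin δ ≈ 3.530, b = sin(fδ)/sin δ ≈ 3.816.
p = a·p₁ + b·p₂ ≈ (-0.074, 0.074, 0.995); φ = arcsin(p_z) ≈ 84.00°, λ = atan2(p_y, p_x) ≈ 135.00°.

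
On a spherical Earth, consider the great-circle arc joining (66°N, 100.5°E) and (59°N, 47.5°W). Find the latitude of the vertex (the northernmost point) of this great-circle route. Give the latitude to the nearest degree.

≈ 82°N

The great circle lies in the plane with unit normal n̂ = (p₁ × p₂)/|p₁ × p₂|.
Here n̂_z ≈ -0.139; the vertex latitude is φ_max = arccos|n̂_z| ≈ 82.0°.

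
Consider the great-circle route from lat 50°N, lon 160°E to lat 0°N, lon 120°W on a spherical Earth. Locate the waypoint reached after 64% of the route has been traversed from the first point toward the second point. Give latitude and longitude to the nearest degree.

The haversine formula gives a central angle δ ≈ 1.459 rad (83.6°) between the endpoints.
Interpolate at f = 0.64 with slerp weights a = sin((1−f)δ)/sin δ ≈ 0.505, b = sin(fδ)/sin δ ≈ 0.809.
p = a·p₁ + b·p₂ ≈ (-0.709, -0.590, 0.387); φ = arcsin(p_z) ≈ 22.74°, λ = atan2(p_y, p_x) ≈ -140.26°.

≈ lat 23°N, lon 140°W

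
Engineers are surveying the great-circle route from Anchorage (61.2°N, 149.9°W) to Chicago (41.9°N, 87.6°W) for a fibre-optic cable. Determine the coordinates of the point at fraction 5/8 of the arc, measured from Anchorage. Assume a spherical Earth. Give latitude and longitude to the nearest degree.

Convert each endpoint to a unit vector on the sphere (x = cos φ cos λ, y = cos φ sin λ, z = sin φ).
The central angle between the endpoints is δ = arccos(p₁·p₂) ≈ 0.720 rad (41.2°).
Interpolate at f = 5/8 with slerp weights a = sin((1−f)δ)/sin δ ≈ 0.405, b = sin(fδ)/sin δ ≈ 0.660.
p = a·p₁ + b·p₂ ≈ (-0.148, -0.588, 0.795); φ = arcsin(p_z) ≈ 52.65°, λ = atan2(p_y, p_x) ≈ -104.12°.

≈ (53°N, 104°W)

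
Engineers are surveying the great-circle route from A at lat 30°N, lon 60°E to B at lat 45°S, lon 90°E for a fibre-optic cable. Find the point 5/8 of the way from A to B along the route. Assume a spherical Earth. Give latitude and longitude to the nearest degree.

≈ lat 17°S, lon 77°E

The haversine formula gives a central angle δ ≈ 1.393 rad (79.8°) between the endpoints.
Interpolate at f = 5/8 with slerp weights a = sin((1−f)δ)/sin δ ≈ 0.507, b = sin(fδ)/sin δ ≈ 0.777.
p = a·p₁ + b·p₂ ≈ (0.220, 0.930, -0.296); φ = arcsin(p_z) ≈ -17.21°, λ = atan2(p_y, p_x) ≈ 76.71°.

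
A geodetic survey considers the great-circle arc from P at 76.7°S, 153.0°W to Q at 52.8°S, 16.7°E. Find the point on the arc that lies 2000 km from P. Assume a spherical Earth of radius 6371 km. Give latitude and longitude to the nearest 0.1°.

The haversine formula gives a central angle δ ≈ 0.878 rad (50.3°) between the endpoints. The total great-circle distance is δ·R ≈ 0.878 × 6371 ≈ 5597 km, so the target fraction is f = 2000/5597 ≈ 0.357.
Interpolate at f ≈ 0.357 with slerp weights a = sin((1−f)δ)/sin δ ≈ 0.695, b = sin(fδ)/sin δ ≈ 0.401.
p = a·p₁ + b·p₂ ≈ (0.090, -0.003, -0.996); φ = arcsin(p_z) ≈ -84.84°, λ = atan2(p_y, p_x) ≈ -1.85°.

≈ 84.8°S, 1.8°W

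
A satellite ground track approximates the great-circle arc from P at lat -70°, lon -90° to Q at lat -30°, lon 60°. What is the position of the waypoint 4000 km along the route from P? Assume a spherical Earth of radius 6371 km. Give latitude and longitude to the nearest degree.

Convert each endpoint to a unit vector on the sphere (x = cos φ cos λ, y = cos φ sin λ, z = sin φ).
The central angle between the endpoints is δ = arccos(p₁·p₂) ≈ 1.356 rad (77.7°). The total great-circle distance is δ·R ≈ 1.356 × 6371 ≈ 8638 km, so the target fraction is f = 4000/8638 ≈ 0.463.
Interpolate at f ≈ 0.463 with slerp weights a = sin((1−f)δ)/sin δ ≈ 0.681, b = sin(fδ)/sin δ ≈ 0.601.
p = a·p₁ + b·p₂ ≈ (0.260, 0.218, -0.941); φ = arcsin(p_z) ≈ -70.15°, λ = atan2(p_y, p_x) ≈ 39.94°.

≈ lat -70°, lon 40°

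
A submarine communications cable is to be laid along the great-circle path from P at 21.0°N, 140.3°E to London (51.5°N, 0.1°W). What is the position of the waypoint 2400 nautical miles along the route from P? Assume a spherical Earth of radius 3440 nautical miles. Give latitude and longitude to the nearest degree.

Write both endpoints as unit vectors p₁, p₂ with components (cos φ cos λ, cos φ sin λ, sin φ).
The central angle between the endpoints is δ = arccos(p₁·p₂) ≈ 1.739 rad (99.6°). The total great-circle distance is δ·R ≈ 1.739 × 3440 ≈ 5982 nmi, so the target fraction is f = 2400/5982 ≈ 0.401.
Interpolate at f ≈ 0.401 with slerp weights a = sin((1−f)δ)/sin δ ≈ 0.875, b = sin(fδ)/sin δ ≈ 0.652.
p = a·p₁ + b·p₂ ≈ (-0.223, 0.521, 0.824); φ = arcsin(p_z) ≈ 55.45°, λ = atan2(p_y, p_x) ≈ 113.17°.

≈ 55°N, 113°E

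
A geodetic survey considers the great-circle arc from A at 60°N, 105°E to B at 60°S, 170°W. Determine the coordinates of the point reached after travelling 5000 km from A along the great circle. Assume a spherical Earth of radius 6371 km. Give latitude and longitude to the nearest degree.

≈ 22°N, 139°E

Write both endpoints as unit vectors p₁, p₂ with components (cos φ cos λ, cos φ sin λ, sin φ).
The central angle between the endpoints is δ = arccos(p₁·p₂) ≈ 2.387 rad (136.7°). The total great-circle distance is δ·R ≈ 2.387 × 6371 ≈ 15204 km, so the target fraction is f = 5000/15204 ≈ 0.329.
Interpolate at f ≈ 0.329 with slerp weights a = sin((1−f)δ)/sin δ ≈ 1.458, b = sin(fδ)/sin δ ≈ 1.031.
p = a·p₁ + b·p₂ ≈ (-0.696, 0.615, 0.370); φ = arcsin(p_z) ≈ 21.72°, λ = atan2(p_y, p_x) ≈ 138.56°.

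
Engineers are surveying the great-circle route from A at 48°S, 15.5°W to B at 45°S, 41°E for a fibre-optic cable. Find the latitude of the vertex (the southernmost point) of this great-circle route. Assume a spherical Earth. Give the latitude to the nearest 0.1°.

The great circle lies in the plane with unit normal n̂ = (p₁ × p₂)/|p₁ × p₂|.
Here n̂_z ≈ +0.639; the vertex latitude is φ_max = arccos|n̂_z| ≈ 50.3°.
Check via Clairaut: cos φ_max = |cos φ₁| · sin C = cos(48.0°)·sin(107.3°) ≈ 0.639, again giving ≈ 50.3°.

≈ 50.3°S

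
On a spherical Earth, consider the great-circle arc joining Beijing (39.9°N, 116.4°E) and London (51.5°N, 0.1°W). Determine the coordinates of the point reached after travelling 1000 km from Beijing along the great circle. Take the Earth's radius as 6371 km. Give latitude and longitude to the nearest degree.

≈ 47°N, 109°E

Convert each endpoint to a unit vector on the sphere (x = cos φ cos λ, y = cos φ sin λ, z = sin φ).
The central angle between the endpoints is δ = arccos(p₁·p₂) ≈ 1.278 rad (73.2°). The total great-circle distance is δ·R ≈ 1.278 × 6371 ≈ 8140 km, so the target fraction is f = 1000/8140 ≈ 0.123.
Interpolate at f ≈ 0.123 with slerp weights a = sin((1−f)δ)/sin δ ≈ 0.941, b = sin(fδ)/sin δ ≈ 0.163.
p = a·p₁ + b·p₂ ≈ (-0.219, 0.646, 0.731); φ = arcsin(p_z) ≈ 46.98°, λ = atan2(p_y, p_x) ≈ 108.74°.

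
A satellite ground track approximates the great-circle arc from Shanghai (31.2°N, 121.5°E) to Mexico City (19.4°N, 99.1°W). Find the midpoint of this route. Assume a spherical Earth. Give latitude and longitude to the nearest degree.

≈ 53°N, 161°W

Convert each endpoint to a unit vector on the sphere (x = cos φ cos λ, y = cos φ sin λ, z = sin φ).
The central angle between the endpoints is δ = arccos(p₁·p₂) ≈ 2.027 rad (116.1°).
Interpolate at f = 1/2 with slerp weights a = sin((1−f)δ)/sin δ ≈ 0.945, b = sin(fδ)/sin δ ≈ 0.945.
p = a·p₁ + b·p₂ ≈ (-0.564, -0.191, 0.804); φ = arcsin(p_z) ≈ 53.49°, λ = atan2(p_y, p_x) ≈ -161.28°.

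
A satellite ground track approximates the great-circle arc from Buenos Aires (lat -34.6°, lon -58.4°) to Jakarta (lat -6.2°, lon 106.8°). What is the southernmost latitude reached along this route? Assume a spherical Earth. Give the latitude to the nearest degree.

The great circle lies in the plane with unit normal n̂ = (p₁ × p₂)/|p₁ × p₂|.
Here n̂_z ≈ +0.306; the vertex latitude is φ_max = arccos|n̂_z| ≈ 72.2°.
Check via Clairaut: cos φ_max = |cos φ₁| · sin C = cos(34.6°)·sin(158.2°) ≈ 0.306, again giving ≈ 72.2°.

≈ -72°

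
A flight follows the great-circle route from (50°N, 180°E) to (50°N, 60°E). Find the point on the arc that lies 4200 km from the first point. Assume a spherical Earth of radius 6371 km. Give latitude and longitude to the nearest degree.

Write both endpoints as unit vectors p₁, p₂ with components (cos φ cos λ, cos φ sin λ, sin φ).
The central angle between the endpoints is δ = arccos(p₁·p₂) ≈ 1.181 rad (67.7°). The total great-circle distance is δ·R ≈ 1.181 × 6371 ≈ 7523 km, so the target fraction is f = 4200/7523 ≈ 0.558.
Interpolate at f ≈ 0.558 with slerp weights a = sin((1−f)δ)/sin δ ≈ 0.539, b = sin(fδ)/sin δ ≈ 0.662.
p = a·p₁ + b·p₂ ≈ (-0.133, 0.369, 0.920); φ = arcsin(p_z) ≈ 66.92°, λ = atan2(p_y, p_x) ≈ 109.89°.

≈ (67°N, 110°E)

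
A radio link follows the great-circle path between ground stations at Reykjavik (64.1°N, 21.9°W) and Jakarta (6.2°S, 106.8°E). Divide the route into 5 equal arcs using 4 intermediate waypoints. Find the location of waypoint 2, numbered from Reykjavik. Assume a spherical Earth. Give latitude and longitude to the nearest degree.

≈ 54°N, 72°E

Write both endpoints as unit vectors p₁, p₂ with components (cos φ cos λ, cos φ sin λ, sin φ).
The central angle between the endpoints is δ = arccos(p₁·p₂) ≈ 1.948 rad (111.6°).
Interpolate at f = 2/5 with slerp weights a = sin((1−f)δ)/sin δ ≈ 0.990, b = sin(fδ)/sin δ ≈ 0.756.
p = a·p₁ + b·p₂ ≈ (0.184, 0.558, 0.809); φ = arcsin(p_z) ≈ 54.00°, λ = atan2(p_y, p_x) ≈ 71.76°.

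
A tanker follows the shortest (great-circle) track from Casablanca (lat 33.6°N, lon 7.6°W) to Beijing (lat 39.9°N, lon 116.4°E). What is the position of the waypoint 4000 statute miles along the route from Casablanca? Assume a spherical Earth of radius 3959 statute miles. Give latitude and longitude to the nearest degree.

≈ lat 57°N, lon 74°E

From cos δ = sin φ₁ sin φ₂ + cos φ₁ cos φ₂ cos Δλ, the central angle is δ ≈ 1.573 rad (90.1°). The total great-circle distance is δ·R ≈ 1.573 × 3959 ≈ 6228 mi, so the target fraction is f = 4000/6228 ≈ 0.642.
Interpolate at f ≈ 0.642 with slerp weights a = sin((1−f)δ)/sin δ ≈ 0.534, b = sin(fδ)/sin δ ≈ 0.847.
p = a·p₁ + b·p₂ ≈ (0.152, 0.523, 0.839); φ = arcsin(p_z) ≈ 56.99°, λ = atan2(p_y, p_x) ≈ 73.85°.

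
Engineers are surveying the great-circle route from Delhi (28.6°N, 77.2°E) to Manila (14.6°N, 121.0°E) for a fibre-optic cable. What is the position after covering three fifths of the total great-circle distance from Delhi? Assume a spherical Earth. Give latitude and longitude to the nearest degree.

≈ (22°N, 105°E)

Convert each endpoint to a unit vector on the sphere (x = cos φ cos λ, y = cos φ sin λ, z = sin φ).
The central angle between the endpoints is δ = arccos(p₁·p₂) ≈ 0.747 rad (42.8°).
Interpolate at f = 3/5 with slerp weights a = sin((1−f)δ)/sin δ ≈ 0.433, b = sin(fδ)/sin δ ≈ 0.638.
p = a·p₁ + b·p₂ ≈ (-0.234, 0.900, 0.368); φ = arcsin(p_z) ≈ 21.60°, λ = atan2(p_y, p_x) ≈ 104.55°.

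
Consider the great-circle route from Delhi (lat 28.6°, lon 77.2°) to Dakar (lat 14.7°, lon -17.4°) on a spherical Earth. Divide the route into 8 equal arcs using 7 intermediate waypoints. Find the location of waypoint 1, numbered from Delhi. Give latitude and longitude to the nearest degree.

From cos δ = sin φ₁ sin φ₂ + cos φ₁ cos φ₂ cos Δλ, the central angle is δ ≈ 1.517 rad (86.9°).
Interpolate at f = 1/8 with slerp weights a = sin((1−f)δ)/sin δ ≈ 0.972, b = sin(fδ)/sin δ ≈ 0.189.
p = a·p₁ + b·p₂ ≈ (0.363, 0.778, 0.513); φ = arcsin(p_z) ≈ 30.88°, λ = atan2(p_y, p_x) ≈ 64.95°.

≈ lat 31°, lon 65°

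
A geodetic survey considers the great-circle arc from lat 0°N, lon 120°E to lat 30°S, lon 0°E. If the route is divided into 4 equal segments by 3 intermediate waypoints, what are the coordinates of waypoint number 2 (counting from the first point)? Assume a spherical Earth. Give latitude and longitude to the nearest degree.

Convert each endpoint to a unit vector on the sphere (x = cos φ cos λ, y = cos φ sin λ, z = sin φ).
The central angle between the endpoints is δ = arccos(p₁·p₂) ≈ 2.019 rad (115.7°).
Interpolate at f = 2/4 with slerp weights a = sin((1−f)δ)/sin δ ≈ 0.939, b = sin(fδ)/sin δ ≈ 0.939.
p = a·p₁ + b·p₂ ≈ (0.344, 0.813, -0.470); φ = arcsin(p_z) ≈ -28.00°, λ = atan2(p_y, p_x) ≈ 67.09°.

≈ lat 28°S, lon 67°E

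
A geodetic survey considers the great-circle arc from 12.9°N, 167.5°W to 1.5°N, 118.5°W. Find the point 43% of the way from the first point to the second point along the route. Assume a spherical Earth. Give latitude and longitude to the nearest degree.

Write both endpoints as unit vectors p₁, p₂ with components (cos φ cos λ, cos φ sin λ, sin φ).
The central angle between the endpoints is δ = arccos(p₁·p₂) ≈ 0.870 rad (49.8°).
Interpolate at f = 0.43 with slerp weights a = sin((1−f)δ)/sin δ ≈ 0.622, b = sin(fδ)/sin δ ≈ 0.478.
p = a·p₁ + b·p₂ ≈ (-0.820, -0.551, 0.151); φ = arcsin(p_z) ≈ 8.71°, λ = atan2(p_y, p_x) ≈ -146.10°.

≈ 9°N, 146°W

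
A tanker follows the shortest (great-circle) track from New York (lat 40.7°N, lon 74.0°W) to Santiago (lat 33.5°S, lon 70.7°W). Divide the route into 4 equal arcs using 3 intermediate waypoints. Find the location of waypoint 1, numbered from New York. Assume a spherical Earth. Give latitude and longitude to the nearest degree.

≈ lat 22°N, lon 73°W

From cos δ = sin φ₁ sin φ₂ + cos φ₁ cos φ₂ cos Δλ, the central angle is δ ≈ 1.296 rad (74.3°).
Interpolate at f = 1/4 with slerp weights a = sin((1−f)δ)/sin δ ≈ 0.858, b = sin(fδ)/sin δ ≈ 0.331.
p = a·p₁ + b·p₂ ≈ (0.271, -0.886, 0.377); φ = arcsin(p_z) ≈ 22.15°, λ = atan2(p_y, p_x) ≈ -73.02°.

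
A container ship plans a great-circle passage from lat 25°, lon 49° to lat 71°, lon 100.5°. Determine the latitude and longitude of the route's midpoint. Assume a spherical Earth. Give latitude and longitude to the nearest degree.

Convert each endpoint to a unit vector on the sphere (x = cos φ cos λ, y = cos φ sin λ, z = sin φ).
The central angle between the endpoints is δ = arccos(p₁·p₂) ≈ 0.948 rad (54.3°).
Interpolate at f = 1/2 with slerp weights a = sin((1−f)δ)/sin δ ≈ 0.562, b = sin(fδ)/sin δ ≈ 0.562.
p = a·p₁ + b·p₂ ≈ (0.301, 0.564, 0.769); φ = arcsin(p_z) ≈ 50.25°, λ = atan2(p_y, p_x) ≈ 61.94°.

≈ lat 50°, lon 62°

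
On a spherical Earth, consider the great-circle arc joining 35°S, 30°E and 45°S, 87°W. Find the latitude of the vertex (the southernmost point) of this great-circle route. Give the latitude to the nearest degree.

≈ 59°S

The great circle lies in the plane with unit normal n̂ = (p₁ × p₂)/|p₁ × p₂|.
Here n̂_z ≈ -0.521; the vertex latitude is φ_max = arccos|n̂_z| ≈ 58.6°.
Check via Clairaut: cos φ_max = |cos φ₁| · sin C = cos(35.0°)·sin(140.5°) ≈ 0.521, again giving ≈ 58.6°.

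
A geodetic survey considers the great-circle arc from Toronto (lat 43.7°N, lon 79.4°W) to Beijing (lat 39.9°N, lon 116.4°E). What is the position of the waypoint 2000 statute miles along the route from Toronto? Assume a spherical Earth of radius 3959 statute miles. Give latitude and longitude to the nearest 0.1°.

Convert each endpoint to a unit vector on the sphere (x = cos φ cos λ, y = cos φ sin λ, z = sin φ).
The central angle between the endpoints is δ = arccos(p₁·p₂) ≈ 1.661 rad (95.2°). The total great-circle distance is δ·R ≈ 1.661 × 3959 ≈ 6578 mi, so the target fraction is f = 2000/6578 ≈ 0.304.
Interpolate at f ≈ 0.304 with slerp weights a = sin((1−f)δ)/sin δ ≈ 0.919, b = sin(fδ)/sin δ ≈ 0.486.
p = a·p₁ + b·p₂ ≈ (-0.044, -0.319, 0.947); φ = arcsin(p_z) ≈ 71.21°, λ = atan2(p_y, p_x) ≈ -97.77°.

≈ lat 71.2°N, lon 97.8°W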